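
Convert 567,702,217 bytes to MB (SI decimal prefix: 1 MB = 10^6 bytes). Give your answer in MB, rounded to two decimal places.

567,702,217 bytes given.
1 MB = 10^6 bytes = 1,000,000 bytes
567,702,217 / 1,000,000 = 567.70 MB

567.70 MB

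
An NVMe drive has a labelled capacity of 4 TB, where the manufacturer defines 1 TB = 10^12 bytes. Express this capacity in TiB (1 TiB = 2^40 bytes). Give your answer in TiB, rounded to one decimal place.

3.6 TiB

4 TB = 4 × 10^12 bytes = 4,000,000,000,000 bytes
1 TiB = 2^40 bytes = 1,099,511,627,776 bytes
4,000,000,000,000 / 1,099,511,627,776 = 3.6 TiB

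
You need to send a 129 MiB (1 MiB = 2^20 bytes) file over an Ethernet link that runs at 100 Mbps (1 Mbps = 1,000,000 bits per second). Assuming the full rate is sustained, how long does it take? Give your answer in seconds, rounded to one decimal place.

129 MiB = 135,266,304 bytes = 1,082,130,432 bits
100 Mbps = 100,000,000 bits/s
time = 1,082,130,432 / 100,000,000 = 10.8 s

10.8 seconds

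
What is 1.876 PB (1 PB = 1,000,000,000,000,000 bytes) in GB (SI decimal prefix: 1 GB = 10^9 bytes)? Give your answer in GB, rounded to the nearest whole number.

1,876,000 GB

1.876 PB = 1.876 × 10^15 bytes = 1,876,000,000,000,000 bytes
1 GB = 10^9 bytes = 1,000,000,000 bytes
1,876,000,000,000,000 / 1,000,000,000 = 1,876,000 GB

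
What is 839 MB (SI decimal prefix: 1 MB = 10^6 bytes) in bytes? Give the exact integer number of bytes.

839 × 1,000,000 = 839,000,000 bytes  (1 MB = 10^6 bytes)

839,000,000 bytes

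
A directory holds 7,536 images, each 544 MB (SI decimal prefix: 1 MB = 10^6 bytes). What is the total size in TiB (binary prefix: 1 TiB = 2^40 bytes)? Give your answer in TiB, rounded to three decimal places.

Total = 7,536 × 544 MB = 4,099,584 MB
= 4,099,584 × 1,000,000 bytes = 4,099,584,000,000 bytes
1 TiB = 1,099,511,627,776 bytes
4,099,584,000,000 / 1,099,511,627,776 = 3.729 TiB

3.729 TiB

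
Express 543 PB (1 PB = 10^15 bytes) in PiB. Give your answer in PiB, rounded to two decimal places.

543 PB = 543 × 10^15 bytes = 543,000,000,000,000,000 bytes
1 PiB = 2^50 bytes = 1,125,899,906,842,624 bytes
543,000,000,000,000,000 / 1,125,899,906,842,624 = 482.28 PiB

482.28 PiB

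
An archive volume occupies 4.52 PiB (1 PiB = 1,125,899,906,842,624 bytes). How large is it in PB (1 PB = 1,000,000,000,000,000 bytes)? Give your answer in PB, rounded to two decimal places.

5.09 PB

4.52 PiB = 4.52 × 2^50 bytes = 5,089,067,578,928,660.48 bytes
1 PB = 1,000,000,000,000,000 bytes
5,089,067,578,928,660.48 / 1,000,000,000,000,000 = 5.09 PB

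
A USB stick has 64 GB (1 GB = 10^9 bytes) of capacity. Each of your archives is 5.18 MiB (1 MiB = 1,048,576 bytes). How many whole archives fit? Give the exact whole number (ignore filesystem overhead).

11,782

Capacity: 64 GB = 64,000,000,000 bytes
Per item: 5.18 MiB = 5,431,623.68 bytes
⌊64,000,000,000 / 5,431,623.68⌋ = 11,782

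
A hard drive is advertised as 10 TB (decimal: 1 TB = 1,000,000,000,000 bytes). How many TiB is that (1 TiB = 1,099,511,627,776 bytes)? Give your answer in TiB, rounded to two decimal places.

9.09 TiB

10 TB × 1,000,000,000,000 bytes/TB = 10,000,000,000,000 bytes
1 TiB = 1,099,511,627,776 bytes
10,000,000,000,000 / 1,099,511,627,776 = 9.09 TiB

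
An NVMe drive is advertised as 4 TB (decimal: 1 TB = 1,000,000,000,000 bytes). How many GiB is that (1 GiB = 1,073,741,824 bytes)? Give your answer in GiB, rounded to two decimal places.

4 TB = 4 × 10^12 bytes = 4,000,000,000,000 bytes
1 GiB = 2^30 bytes = 1,073,741,824 bytes
4,000,000,000,000 / 1,073,741,824 = 3,725.29 GiB

3,725.29 GiB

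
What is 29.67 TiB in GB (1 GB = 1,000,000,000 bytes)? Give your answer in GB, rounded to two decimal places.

32,622.51 GB

29.67 TiB = 29.67 × 2^40 bytes = 32,622,509,996,113.92 bytes
1 GB = 10^9 bytes = 1,000,000,000 bytes
32,622,509,996,113.92 / 1,000,000,000 = 32,622.51 GB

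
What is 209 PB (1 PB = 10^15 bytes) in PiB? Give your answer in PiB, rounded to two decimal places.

209 PB = 209 × 10^15 bytes = 209,000,000,000,000,000 bytes
1 PiB = 1,125,899,906,842,624 bytes
209,000,000,000,000,000 / 1,125,899,906,842,624 = 185.63 PiB

185.63 PiB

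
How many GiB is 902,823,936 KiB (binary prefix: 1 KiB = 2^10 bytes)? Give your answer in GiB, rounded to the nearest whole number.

902,823,936 KiB = 902,823,936 × 2^10 bytes = 924,491,710,464 bytes
1 GiB = 2^30 bytes = 1,073,741,824 bytes
924,491,710,464 / 1,073,741,824 = 861 GiB

861 GiB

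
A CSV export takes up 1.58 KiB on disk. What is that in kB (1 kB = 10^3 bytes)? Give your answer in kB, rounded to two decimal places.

1.62 kB

1.58 KiB = 1.58 × 2^10 bytes = 1,617.92 bytes
1 kB = 10^3 bytes = 1,000 bytes
1,617.92 / 1,000 = 1.62 kB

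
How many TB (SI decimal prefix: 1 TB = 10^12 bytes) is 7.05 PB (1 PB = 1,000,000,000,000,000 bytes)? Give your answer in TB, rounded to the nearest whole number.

7.05 PB = 7.05 × 10^15 bytes = 7,050,000,000,000,000 bytes
1 TB = 10^12 bytes = 1,000,000,000,000 bytes
7,050,000,000,000,000 / 1,000,000,000,000 = 7,050 TB

7,050 TB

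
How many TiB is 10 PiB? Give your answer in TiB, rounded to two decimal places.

10,240.00 TiB

10 PiB × 1,125,899,906,842,624 bytes/PiB = 11,258,999,068,426,240 bytes
1 TiB = 1,099,511,627,776 bytes
11,258,999,068,426,240 / 1,099,511,627,776 = 10,240.00 TiB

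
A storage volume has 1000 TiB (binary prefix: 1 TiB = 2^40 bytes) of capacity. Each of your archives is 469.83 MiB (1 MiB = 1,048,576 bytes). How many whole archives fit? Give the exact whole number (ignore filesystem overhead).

2,231,820

Capacity: 1000 TiB = 1,099,511,627,776,000 bytes
Per item: 469.83 MiB = 492,652,462.08 bytes
⌊1,099,511,627,776,000 / 492,652,462.08⌋ = 2,231,820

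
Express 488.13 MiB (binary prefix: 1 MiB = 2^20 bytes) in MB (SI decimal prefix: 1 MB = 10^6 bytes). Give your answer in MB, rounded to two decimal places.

488.13 MiB × 1,048,576 bytes/MiB = 511,841,402.88 bytes
1 MB = 10^6 bytes = 1,000,000 bytes
511,841,402.88 / 1,000,000 = 511.84 MB

511.84 MB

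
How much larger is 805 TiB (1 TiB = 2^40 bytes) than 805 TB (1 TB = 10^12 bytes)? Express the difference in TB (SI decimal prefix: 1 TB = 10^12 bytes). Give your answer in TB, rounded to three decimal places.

805 TiB = 805 × 1,099,511,627,776 = 885,106,860,359,680 bytes
805 TB = 805 × 1,000,000,000,000 = 805,000,000,000,000 bytes
difference = 80,106,860,359,680 bytes
80,106,860,359,680 / 1,000,000,000,000 = 80.107 TB

80.107 TB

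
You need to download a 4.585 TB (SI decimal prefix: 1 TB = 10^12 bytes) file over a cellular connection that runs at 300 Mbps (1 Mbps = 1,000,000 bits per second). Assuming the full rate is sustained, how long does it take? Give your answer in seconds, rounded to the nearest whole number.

122,267 seconds

4.585 TB = 4,585,000,000,000 bytes = 36,680,000,000,000 bits
300 Mbps = 300,000,000 bits/s
time = 36,680,000,000,000 / 300,000,000 = 122,267 s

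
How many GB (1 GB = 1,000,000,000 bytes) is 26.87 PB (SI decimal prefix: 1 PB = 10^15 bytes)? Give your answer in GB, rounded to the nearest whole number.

26,870,000 GB

26.87 PB = 26.87 × 10^15 bytes = 26,870,000,000,000,000 bytes
1 GB = 10^9 bytes = 1,000,000,000 bytes
26,870,000,000,000,000 / 1,000,000,000 = 26,870,000 GB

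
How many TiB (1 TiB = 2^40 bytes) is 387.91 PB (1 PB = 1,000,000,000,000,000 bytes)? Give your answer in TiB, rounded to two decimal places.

387.91 PB = 387.91 × 10^15 bytes = 387,910,000,000,000,000 bytes
1 TiB = 1,099,511,627,776 bytes
387,910,000,000,000,000 / 1,099,511,627,776 = 352,802.09 TiB

352,802.09 TiB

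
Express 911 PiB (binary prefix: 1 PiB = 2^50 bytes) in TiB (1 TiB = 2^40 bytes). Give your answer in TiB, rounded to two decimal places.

911 PiB = 911 × 2^50 bytes = 1,025,694,815,133,630,464 bytes
1 TiB = 2^40 bytes = 1,099,511,627,776 bytes
1,025,694,815,133,630,464 / 1,099,511,627,776 = 932,864.00 TiB

932,864.00 TiB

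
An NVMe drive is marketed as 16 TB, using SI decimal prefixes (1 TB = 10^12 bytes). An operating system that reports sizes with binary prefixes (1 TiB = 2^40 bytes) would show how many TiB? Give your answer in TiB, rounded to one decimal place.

14.6 TiB

16 TB × 1,000,000,000,000 bytes/TB = 16,000,000,000,000 bytes
1 TiB = 1,099,511,627,776 bytes
16,000,000,000,000 / 1,099,511,627,776 = 14.6 TiB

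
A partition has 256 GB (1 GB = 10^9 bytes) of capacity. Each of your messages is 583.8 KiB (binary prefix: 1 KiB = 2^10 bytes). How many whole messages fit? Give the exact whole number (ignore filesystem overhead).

428,228

Capacity: 256 GB = 256,000,000,000 bytes
Per item: 583.8 KiB = 597,811.2 bytes
⌊256,000,000,000 / 597,811.2⌋ = 428,228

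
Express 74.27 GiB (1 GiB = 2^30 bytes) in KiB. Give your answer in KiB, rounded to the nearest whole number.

77,877,740 KiB

74.27 GiB = 74.27 × 2^30 bytes = 79,746,805,268.48 bytes
1 KiB = 2^10 bytes = 1,024 bytes
79,746,805,268.48 / 1,024 = 77,877,740 KiB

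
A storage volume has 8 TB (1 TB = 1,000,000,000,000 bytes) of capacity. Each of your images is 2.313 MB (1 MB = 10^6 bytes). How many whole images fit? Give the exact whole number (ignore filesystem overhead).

3,458,711

Capacity: 8 TB = 8,000,000,000,000 bytes
Per item: 2.313 MB = 2,313,000 bytes
⌊8,000,000,000,000 / 2,313,000⌋ = 3,458,711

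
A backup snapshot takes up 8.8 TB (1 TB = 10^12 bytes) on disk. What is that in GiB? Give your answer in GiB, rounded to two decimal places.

8,195.64 GiB

8.8 TB = 8.8 × 10^12 bytes = 8,800,000,000,000 bytes
1 GiB = 1,073,741,824 bytes
8,800,000,000,000 / 1,073,741,824 = 8,195.64 GiB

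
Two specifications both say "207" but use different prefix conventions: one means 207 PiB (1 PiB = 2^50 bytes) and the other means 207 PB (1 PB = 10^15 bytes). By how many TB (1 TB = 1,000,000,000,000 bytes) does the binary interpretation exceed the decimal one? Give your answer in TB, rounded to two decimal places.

26,061.28 TB

207 PiB = 207 × 1,125,899,906,842,624 = 233,061,280,716,423,168 bytes
207 PB = 207 × 1,000,000,000,000,000 = 207,000,000,000,000,000 bytes
difference = 26,061,280,716,423,168 bytes
26,061,280,716,423,168 / 1,000,000,000,000 = 26,061.28 TB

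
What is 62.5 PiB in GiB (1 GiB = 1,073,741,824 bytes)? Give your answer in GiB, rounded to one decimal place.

65,536,000.0 GiB

62.5 PiB = 62.5 × 2^50 bytes = 70,368,744,177,664,000 bytes
1 GiB = 1,073,741,824 bytes
70,368,744,177,664,000 / 1,073,741,824 = 65,536,000.0 GiB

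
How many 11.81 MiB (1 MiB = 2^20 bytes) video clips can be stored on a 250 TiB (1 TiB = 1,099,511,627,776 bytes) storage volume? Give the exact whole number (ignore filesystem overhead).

22,196,782

Capacity: 250 TiB = 274,877,906,944,000 bytes
Per item: 11.81 MiB = 12,383,682.56 bytes
⌊274,877,906,944,000 / 12,383,682.56⌋ = 22,196,782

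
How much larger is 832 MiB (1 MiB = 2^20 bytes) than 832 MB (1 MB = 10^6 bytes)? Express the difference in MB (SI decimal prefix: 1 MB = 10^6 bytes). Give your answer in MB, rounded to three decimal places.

40.415 MB

832 MiB = 832 × 1,048,576 = 872,415,232 bytes
832 MB = 832 × 1,000,000 = 832,000,000 bytes
difference = 40,415,232 bytes
40,415,232 / 1,000,000 = 40.415 MB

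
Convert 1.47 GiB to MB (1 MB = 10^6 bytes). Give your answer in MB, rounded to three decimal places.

1.47 GiB = 1.47 × 2^30 bytes = 1,578,400,481.28 bytes
1 MB = 1,000,000 bytes
1,578,400,481.28 / 1,000,000 = 1,578.400 MB

1,578.400 MB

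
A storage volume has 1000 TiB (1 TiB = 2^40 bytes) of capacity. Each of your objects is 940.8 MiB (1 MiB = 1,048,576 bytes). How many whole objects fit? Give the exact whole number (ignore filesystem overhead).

1,114,557

Capacity: 1000 TiB = 1,099,511,627,776,000 bytes
Per item: 940.8 MiB = 986,500,300.8 bytes
⌊1,099,511,627,776,000 / 986,500,300.8⌋ = 1,114,557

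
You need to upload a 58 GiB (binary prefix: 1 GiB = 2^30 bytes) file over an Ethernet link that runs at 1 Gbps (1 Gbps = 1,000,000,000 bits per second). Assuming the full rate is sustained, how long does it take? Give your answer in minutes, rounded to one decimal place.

58 GiB = 62,277,025,792 bytes = 498,216,206,336 bits
1 Gbps = 1,000,000,000 bits/s
time = 498,216,206,336 / 1,000,000,000 = 498.22 s
498.22 s / 60 = 8.3 minutes

8.3 minutes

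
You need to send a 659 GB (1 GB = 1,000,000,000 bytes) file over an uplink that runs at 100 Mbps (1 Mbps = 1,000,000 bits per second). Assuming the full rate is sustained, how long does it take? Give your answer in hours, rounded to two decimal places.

659 GB = 659,000,000,000 bytes = 5,272,000,000,000 bits
100 Mbps = 100,000,000 bits/s
time = 5,272,000,000,000 / 100,000,000 = 52,720.0000 s
52,720.0000 s / 3600 = 14.64 hours

14.64 hours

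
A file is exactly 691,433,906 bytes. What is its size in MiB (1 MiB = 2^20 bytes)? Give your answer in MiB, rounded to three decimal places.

691,433,906 bytes given.
1 MiB = 2^20 bytes = 1,048,576 bytes
691,433,906 / 1,048,576 = 659.403 MiB

659.403 MiB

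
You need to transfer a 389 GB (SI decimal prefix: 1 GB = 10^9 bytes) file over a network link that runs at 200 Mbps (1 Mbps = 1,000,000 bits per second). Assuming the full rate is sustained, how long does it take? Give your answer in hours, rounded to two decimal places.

389 GB = 389,000,000,000 bytes = 3,112,000,000,000 bits
200 Mbps = 200,000,000 bits/s
time = 3,112,000,000,000 / 200,000,000 = 15,560.0000 s
15,560.0000 s / 3600 = 4.32 hours

4.32 hours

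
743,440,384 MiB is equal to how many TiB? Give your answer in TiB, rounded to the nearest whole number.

743,440,384 MiB = 743,440,384 × 2^20 bytes = 779,553,744,093,184 bytes
1 TiB = 2^40 bytes = 1,099,511,627,776 bytes
779,553,744,093,184 / 1,099,511,627,776 = 709 TiB

709 TiB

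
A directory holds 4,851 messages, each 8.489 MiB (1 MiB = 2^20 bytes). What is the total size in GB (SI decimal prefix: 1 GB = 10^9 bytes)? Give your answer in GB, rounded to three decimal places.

Total = 4,851 × 8.489 MiB = 41180.139 MiB
= 41180.139 × 1,048,576 bytes = 43,180,505,432.064 bytes
1 GB = 1,000,000,000 bytes
43,180,505,432.064 / 1,000,000,000 = 43.181 GB

43.181 GB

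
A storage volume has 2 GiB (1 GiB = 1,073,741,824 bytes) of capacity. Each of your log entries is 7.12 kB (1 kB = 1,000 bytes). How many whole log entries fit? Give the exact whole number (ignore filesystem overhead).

Capacity: 2 GiB = 2,147,483,648 bytes
Per item: 7.12 kB = 7,120 bytes
⌊2,147,483,648 / 7,120⌋ = 301,612

301,612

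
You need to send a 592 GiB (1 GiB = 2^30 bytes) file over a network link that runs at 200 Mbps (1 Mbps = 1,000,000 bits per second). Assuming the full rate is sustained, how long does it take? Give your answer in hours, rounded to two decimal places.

7.06 hours

592 GiB = 635,655,159,808 bytes = 5,085,241,278,464 bits
200 Mbps = 200,000,000 bits/s
time = 5,085,241,278,464 / 200,000,000 = 25,426.2064 s
25,426.2064 s / 3600 = 7.06 hours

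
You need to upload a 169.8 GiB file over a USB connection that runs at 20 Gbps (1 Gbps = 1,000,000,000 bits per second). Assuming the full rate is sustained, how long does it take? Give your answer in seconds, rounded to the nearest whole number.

73 seconds

169.8 GiB = 182,321,361,715.2 bytes = 1,458,570,893,721.6 bits
20 Gbps = 20,000,000,000 bits/s
time = 1,458,570,893,721.6 / 20,000,000,000 = 73 s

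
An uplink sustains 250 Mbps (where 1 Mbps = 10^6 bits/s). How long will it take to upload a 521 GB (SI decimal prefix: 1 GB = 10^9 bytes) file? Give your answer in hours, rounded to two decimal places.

521 GB = 521,000,000,000 bytes = 4,168,000,000,000 bits
250 Mbps = 250,000,000 bits/s
time = 4,168,000,000,000 / 250,000,000 = 16,672.0000 s
16,672.0000 s / 3600 = 4.63 hours

4.63 hours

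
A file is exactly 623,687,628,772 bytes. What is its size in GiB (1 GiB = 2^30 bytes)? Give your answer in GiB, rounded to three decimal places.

623,687,628,772 bytes given.
1 GiB = 1,073,741,824 bytes
623,687,628,772 / 1,073,741,824 = 580.854 GiB

580.854 GiB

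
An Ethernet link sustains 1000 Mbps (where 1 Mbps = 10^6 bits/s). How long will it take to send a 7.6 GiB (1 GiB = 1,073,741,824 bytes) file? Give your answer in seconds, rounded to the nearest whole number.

65 seconds

7.6 GiB = 8,160,437,862.4 bytes = 65,283,502,899.2 bits
1000 Mbps = 1,000,000,000 bits/s
time = 65,283,502,899.2 / 1,000,000,000 = 65 s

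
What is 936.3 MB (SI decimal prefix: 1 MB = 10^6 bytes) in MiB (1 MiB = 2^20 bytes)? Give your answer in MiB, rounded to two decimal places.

936.3 MB × 1,000,000 bytes/MB = 936,300,000 bytes
1 MiB = 1,048,576 bytes
936,300,000 / 1,048,576 = 892.93 MiB

892.93 MiB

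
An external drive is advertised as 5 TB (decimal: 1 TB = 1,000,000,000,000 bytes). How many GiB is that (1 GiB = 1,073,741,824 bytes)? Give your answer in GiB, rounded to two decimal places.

4,656.61 GiB

5 TB × 1,000,000,000,000 bytes/TB = 5,000,000,000,000 bytes
1 GiB = 2^30 bytes = 1,073,741,824 bytes
5,000,000,000,000 / 1,073,741,824 = 4,656.61 GiB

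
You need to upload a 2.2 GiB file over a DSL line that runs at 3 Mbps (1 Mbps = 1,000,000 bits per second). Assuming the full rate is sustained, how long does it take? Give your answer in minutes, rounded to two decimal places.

2.2 GiB = 2,362,232,012.8 bytes = 18,897,856,102.4 bits
3 Mbps = 3,000,000 bits/s
time = 18,897,856,102.4 / 3,000,000 = 6,299.285 s
6,299.285 s / 60 = 104.99 minutes

104.99 minutes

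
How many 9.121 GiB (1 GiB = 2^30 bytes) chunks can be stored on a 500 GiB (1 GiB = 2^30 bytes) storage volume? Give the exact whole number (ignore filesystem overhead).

54

Capacity: 500 GiB = 536,870,912,000 bytes
Per item: 9.121 GiB = 9,793,599,176.704 bytes
⌊536,870,912,000 / 9,793,599,176.704⌋ = 54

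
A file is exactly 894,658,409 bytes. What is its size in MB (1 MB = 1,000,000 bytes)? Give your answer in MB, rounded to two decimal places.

894.66 MB

894,658,409 bytes given.
1 MB = 1,000,000 bytes
894,658,409 / 1,000,000 = 894.66 MB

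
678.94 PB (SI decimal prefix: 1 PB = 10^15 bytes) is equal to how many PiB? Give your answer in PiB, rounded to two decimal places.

678.94 PB = 678.94 × 10^15 bytes = 678,940,000,000,000,000 bytes
1 PiB = 2^50 bytes = 1,125,899,906,842,624 bytes
678,940,000,000,000,000 / 1,125,899,906,842,624 = 603.02 PiB

603.02 PiB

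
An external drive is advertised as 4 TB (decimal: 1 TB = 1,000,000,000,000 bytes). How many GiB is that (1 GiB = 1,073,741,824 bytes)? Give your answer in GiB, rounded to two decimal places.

3,725.29 GiB

4 TB × 1,000,000,000,000 bytes/TB = 4,000,000,000,000 bytes
1 GiB = 1,073,741,824 bytes
4,000,000,000,000 / 1,073,741,824 = 3,725.29 GiB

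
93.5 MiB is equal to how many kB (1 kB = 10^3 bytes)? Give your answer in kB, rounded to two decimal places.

98,041.86 kB

93.5 MiB = 93.5 × 2^20 bytes = 98,041,856 bytes
1 kB = 10^3 bytes = 1,000 bytes
98,041,856 / 1,000 = 98,041.86 kB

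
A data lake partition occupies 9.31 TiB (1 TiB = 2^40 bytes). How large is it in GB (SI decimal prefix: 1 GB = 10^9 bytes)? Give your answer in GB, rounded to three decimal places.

10,236.453 GB

9.31 TiB = 9.31 × 2^40 bytes = 10,236,453,254,594.56 bytes
1 GB = 1,000,000,000 bytes
10,236,453,254,594.56 / 1,000,000,000 = 10,236.453 GB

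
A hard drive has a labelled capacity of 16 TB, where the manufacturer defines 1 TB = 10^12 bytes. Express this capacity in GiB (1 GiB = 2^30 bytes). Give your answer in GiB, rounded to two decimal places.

14,901.16 GiB

16 TB = 16 × 10^12 bytes = 16,000,000,000,000 bytes
1 GiB = 1,073,741,824 bytes
16,000,000,000,000 / 1,073,741,824 = 14,901.16 GiB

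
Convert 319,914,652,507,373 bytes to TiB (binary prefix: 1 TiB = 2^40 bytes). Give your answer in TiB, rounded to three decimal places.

290.961 TiB

319,914,652,507,373 bytes given.
1 TiB = 1,099,511,627,776 bytes
319,914,652,507,373 / 1,099,511,627,776 = 290.961 TiB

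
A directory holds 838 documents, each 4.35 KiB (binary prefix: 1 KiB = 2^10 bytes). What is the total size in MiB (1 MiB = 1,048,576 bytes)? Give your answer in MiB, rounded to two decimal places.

Total = 838 × 4.35 KiB = 3645.3 KiB
= 3645.3 × 1,024 bytes = 3,732,787.2 bytes
1 MiB = 1,048,576 bytes
3,732,787.2 / 1,048,576 = 3.56 MiB

3.56 MiB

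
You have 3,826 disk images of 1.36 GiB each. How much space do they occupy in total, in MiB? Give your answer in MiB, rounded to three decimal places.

Total = 3,826 × 1.36 GiB = 5203.36 GiB
= 5203.36 × 1,073,741,824 bytes = 5,587,065,257,328.64 bytes
1 MiB = 1,048,576 bytes
5,587,065,257,328.64 / 1,048,576 = 5,328,240.640 MiB

5,328,240.640 MiB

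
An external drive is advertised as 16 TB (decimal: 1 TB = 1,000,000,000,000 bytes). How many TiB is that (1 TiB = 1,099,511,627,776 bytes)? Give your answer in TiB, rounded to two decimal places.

14.55 TiB

16 TB × 1,000,000,000,000 bytes/TB = 16,000,000,000,000 bytes
1 TiB = 2^40 bytes = 1,099,511,627,776 bytes
16,000,000,000,000 / 1,099,511,627,776 = 14.55 TiB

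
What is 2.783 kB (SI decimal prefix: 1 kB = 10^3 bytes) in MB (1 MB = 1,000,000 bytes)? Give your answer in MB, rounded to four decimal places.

0.0028 MB

2.783 kB = 2.783 × 10^3 bytes = 2,783 bytes
1 MB = 1,000,000 bytes
2,783 / 1,000,000 = 0.0028 MB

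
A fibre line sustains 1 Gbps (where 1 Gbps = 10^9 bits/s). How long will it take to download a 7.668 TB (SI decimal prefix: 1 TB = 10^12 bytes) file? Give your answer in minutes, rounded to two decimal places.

7.668 TB = 7,668,000,000,000 bytes = 61,344,000,000,000 bits
1 Gbps = 1,000,000,000 bits/s
time = 61,344,000,000,000 / 1,000,000,000 = 61,344.000 s
61,344.000 s / 60 = 1,022.40 minutes

1,022.40 minutes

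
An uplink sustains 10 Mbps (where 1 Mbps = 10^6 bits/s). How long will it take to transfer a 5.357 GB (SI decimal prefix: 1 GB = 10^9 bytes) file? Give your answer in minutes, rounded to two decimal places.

71.43 minutes

5.357 GB = 5,357,000,000 bytes = 42,856,000,000 bits
10 Mbps = 10,000,000 bits/s
time = 42,856,000,000 / 10,000,000 = 4,285.600 s
4,285.600 s / 60 = 71.43 minutes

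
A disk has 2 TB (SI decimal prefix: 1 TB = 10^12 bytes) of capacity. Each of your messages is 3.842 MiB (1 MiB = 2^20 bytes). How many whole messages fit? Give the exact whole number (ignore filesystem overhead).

496,446

Capacity: 2 TB = 2,000,000,000,000 bytes
Per item: 3.842 MiB = 4,028,628.992 bytes
⌊2,000,000,000,000 / 4,028,628.992⌋ = 496,446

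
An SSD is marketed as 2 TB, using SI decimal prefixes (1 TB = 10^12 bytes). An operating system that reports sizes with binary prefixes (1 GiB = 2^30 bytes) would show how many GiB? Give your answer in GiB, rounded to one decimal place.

1,862.6 GiB

2 TB = 2 × 10^12 bytes = 2,000,000,000,000 bytes
1 GiB = 1,073,741,824 bytes
2,000,000,000,000 / 1,073,741,824 = 1,862.6 GiB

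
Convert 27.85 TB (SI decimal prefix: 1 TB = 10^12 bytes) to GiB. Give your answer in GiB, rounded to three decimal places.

25,937.334 GiB

27.85 TB × 1,000,000,000,000 bytes/TB = 27,850,000,000,000 bytes
1 GiB = 1,073,741,824 bytes
27,850,000,000,000 / 1,073,741,824 = 25,937.334 GiB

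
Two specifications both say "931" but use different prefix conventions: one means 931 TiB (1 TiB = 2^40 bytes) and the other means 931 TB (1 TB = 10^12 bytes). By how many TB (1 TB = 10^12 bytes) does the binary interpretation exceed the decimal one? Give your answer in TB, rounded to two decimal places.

931 TiB = 931 × 1,099,511,627,776 = 1,023,645,325,459,456 bytes
931 TB = 931 × 1,000,000,000,000 = 931,000,000,000,000 bytes
difference = 92,645,325,459,456 bytes
92,645,325,459,456 / 1,000,000,000,000 = 92.65 TB

92.65 TB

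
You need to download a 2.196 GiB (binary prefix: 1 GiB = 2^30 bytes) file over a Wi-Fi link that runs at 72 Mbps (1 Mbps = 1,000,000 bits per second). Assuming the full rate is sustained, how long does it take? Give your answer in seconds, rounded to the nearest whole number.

262 seconds

2.196 GiB = 2,357,937,045.504 bytes = 18,863,496,364.032 bits
72 Mbps = 72,000,000 bits/s
time = 18,863,496,364.032 / 72,000,000 = 262 s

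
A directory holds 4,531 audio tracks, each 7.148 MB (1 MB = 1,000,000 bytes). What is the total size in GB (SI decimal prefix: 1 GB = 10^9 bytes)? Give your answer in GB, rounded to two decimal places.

32.39 GB

Total = 4,531 × 7.148 MB = 32387.588 MB
= 32387.588 × 1,000,000 bytes = 32,387,588,000 bytes
1 GB = 1,000,000,000 bytes
32,387,588,000 / 1,000,000,000 = 32.39 GB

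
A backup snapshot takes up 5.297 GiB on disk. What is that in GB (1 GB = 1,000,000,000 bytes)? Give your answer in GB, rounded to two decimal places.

5.69 GB

5.297 GiB × 1,073,741,824 bytes/GiB = 5,687,610,441.728 bytes
1 GB = 10^9 bytes = 1,000,000,000 bytes
5,687,610,441.728 / 1,000,000,000 = 5.69 GB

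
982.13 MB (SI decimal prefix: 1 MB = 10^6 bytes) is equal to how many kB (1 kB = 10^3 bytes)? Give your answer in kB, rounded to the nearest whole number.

982,130 kB

982.13 MB × 1,000,000 bytes/MB = 982,130,000 bytes
1 kB = 1,000 bytes
982,130,000 / 1,000 = 982,130 kB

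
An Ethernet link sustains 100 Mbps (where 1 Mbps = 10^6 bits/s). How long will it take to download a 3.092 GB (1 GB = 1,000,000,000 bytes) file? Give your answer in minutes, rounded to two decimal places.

4.12 minutes

3.092 GB = 3,092,000,000 bytes = 24,736,000,000 bits
100 Mbps = 100,000,000 bits/s
time = 24,736,000,000 / 100,000,000 = 247.360 s
247.360 s / 60 = 4.12 minutes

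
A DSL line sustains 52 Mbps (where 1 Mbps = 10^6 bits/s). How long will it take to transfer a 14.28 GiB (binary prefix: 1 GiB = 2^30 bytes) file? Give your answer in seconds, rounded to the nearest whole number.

2,359 seconds

14.28 GiB = 15,333,033,246.72 bytes = 122,664,265,973.76 bits
52 Mbps = 52,000,000 bits/s
time = 122,664,265,973.76 / 52,000,000 = 2,359 s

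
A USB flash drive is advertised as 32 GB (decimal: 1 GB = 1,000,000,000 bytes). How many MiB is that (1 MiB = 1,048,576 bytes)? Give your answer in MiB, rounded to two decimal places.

30,517.58 MiB

32 GB = 32 × 10^9 bytes = 32,000,000,000 bytes
1 MiB = 2^20 bytes = 1,048,576 bytes
32,000,000,000 / 1,048,576 = 30,517.58 MiB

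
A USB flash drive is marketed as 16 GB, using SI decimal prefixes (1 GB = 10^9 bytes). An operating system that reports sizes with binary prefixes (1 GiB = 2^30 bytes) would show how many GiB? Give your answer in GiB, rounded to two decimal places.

14.90 GiB

16 GB = 16 × 10^9 bytes = 16,000,000,000 bytes
1 GiB = 2^30 bytes = 1,073,741,824 bytes
16,000,000,000 / 1,073,741,824 = 14.90 GiB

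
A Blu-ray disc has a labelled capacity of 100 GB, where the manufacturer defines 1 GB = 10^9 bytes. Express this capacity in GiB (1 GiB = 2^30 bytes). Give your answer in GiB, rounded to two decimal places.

100 GB × 1,000,000,000 bytes/GB = 100,000,000,000 bytes
1 GiB = 1,073,741,824 bytes
100,000,000,000 / 1,073,741,824 = 93.13 GiB

93.13 GiB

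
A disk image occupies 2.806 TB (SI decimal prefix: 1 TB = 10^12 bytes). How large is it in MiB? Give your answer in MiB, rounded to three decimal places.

2.806 TB × 1,000,000,000,000 bytes/TB = 2,806,000,000,000 bytes
1 MiB = 1,048,576 bytes
2,806,000,000,000 / 1,048,576 = 2,676,010.132 MiB

2,676,010.132 MiB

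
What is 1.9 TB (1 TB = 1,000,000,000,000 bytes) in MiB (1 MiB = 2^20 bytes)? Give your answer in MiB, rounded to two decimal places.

1.9 TB = 1.9 × 10^12 bytes = 1,900,000,000,000 bytes
1 MiB = 1,048,576 bytes
1,900,000,000,000 / 1,048,576 = 1,811,981.20 MiB

1,811,981.20 MiB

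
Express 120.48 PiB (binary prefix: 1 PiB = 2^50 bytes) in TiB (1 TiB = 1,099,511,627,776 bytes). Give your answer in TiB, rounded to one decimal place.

120.48 PiB × 1,125,899,906,842,624 bytes/PiB = 135,648,420,776,399,339.52 bytes
1 TiB = 1,099,511,627,776 bytes
135,648,420,776,399,339.52 / 1,099,511,627,776 = 123,371.5 TiB

123,371.5 TiB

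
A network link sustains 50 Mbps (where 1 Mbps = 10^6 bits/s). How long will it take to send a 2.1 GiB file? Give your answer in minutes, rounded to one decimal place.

6.0 minutes

2.1 GiB = 2,254,857,830.4 bytes = 18,038,862,643.2 bits
50 Mbps = 50,000,000 bits/s
time = 18,038,862,643.2 / 50,000,000 = 360.78 s
360.78 s / 60 = 6.0 minutes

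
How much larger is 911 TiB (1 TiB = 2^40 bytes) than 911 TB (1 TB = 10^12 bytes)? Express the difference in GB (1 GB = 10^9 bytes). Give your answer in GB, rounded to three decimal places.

90,655.093 GB

911 TiB = 911 × 1,099,511,627,776 = 1,001,655,092,903,936 bytes
911 TB = 911 × 1,000,000,000,000 = 911,000,000,000,000 bytes
difference = 90,655,092,903,936 bytes
90,655,092,903,936 / 1,000,000,000 = 90,655.093 GB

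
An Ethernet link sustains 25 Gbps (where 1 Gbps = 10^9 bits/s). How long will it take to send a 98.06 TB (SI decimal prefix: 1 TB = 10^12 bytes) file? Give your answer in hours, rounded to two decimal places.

8.72 hours

98.06 TB = 98,060,000,000,000 bytes = 784,480,000,000,000 bits
25 Gbps = 25,000,000,000 bits/s
time = 784,480,000,000,000 / 25,000,000,000 = 31,379.2000 s
31,379.2000 s / 3600 = 8.72 hours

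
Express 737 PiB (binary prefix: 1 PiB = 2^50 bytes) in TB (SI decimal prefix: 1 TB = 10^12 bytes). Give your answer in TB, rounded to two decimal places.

829,788.23 TB

737 PiB × 1,125,899,906,842,624 bytes/PiB = 829,788,231,343,013,888 bytes
1 TB = 1,000,000,000,000 bytes
829,788,231,343,013,888 / 1,000,000,000,000 = 829,788.23 TB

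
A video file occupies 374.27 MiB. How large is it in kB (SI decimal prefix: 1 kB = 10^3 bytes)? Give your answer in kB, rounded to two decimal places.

392,450.54 kB

374.27 MiB = 374.27 × 2^20 bytes = 392,450,539.52 bytes
1 kB = 1,000 bytes
392,450,539.52 / 1,000 = 392,450.54 kB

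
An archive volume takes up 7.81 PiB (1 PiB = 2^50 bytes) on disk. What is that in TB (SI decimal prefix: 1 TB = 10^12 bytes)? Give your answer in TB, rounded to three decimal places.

7.81 PiB = 7.81 × 2^50 bytes = 8,793,278,272,440,893.44 bytes
1 TB = 1,000,000,000,000 bytes
8,793,278,272,440,893.44 / 1,000,000,000,000 = 8,793.278 TB

8,793.278 TB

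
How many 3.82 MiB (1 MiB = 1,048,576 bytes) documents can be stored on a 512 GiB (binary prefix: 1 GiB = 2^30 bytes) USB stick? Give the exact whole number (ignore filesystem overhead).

137,248

Capacity: 512 GiB = 549,755,813,888 bytes
Per item: 3.82 MiB = 4,005,560.32 bytes
⌊549,755,813,888 / 4,005,560.32⌋ = 137,248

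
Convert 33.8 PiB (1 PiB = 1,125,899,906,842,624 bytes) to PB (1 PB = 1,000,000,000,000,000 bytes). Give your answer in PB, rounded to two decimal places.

33.8 PiB = 33.8 × 2^50 bytes = 38,055,416,851,280,691.2 bytes
1 PB = 10^15 bytes = 1,000,000,000,000,000 bytes
38,055,416,851,280,691.2 / 1,000,000,000,000,000 = 38.06 PB

38.06 PB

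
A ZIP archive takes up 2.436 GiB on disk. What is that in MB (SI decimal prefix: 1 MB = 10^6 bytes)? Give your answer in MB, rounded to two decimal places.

2.436 GiB = 2.436 × 2^30 bytes = 2,615,635,083.264 bytes
1 MB = 1,000,000 bytes
2,615,635,083.264 / 1,000,000 = 2,615.64 MB

2,615.64 MB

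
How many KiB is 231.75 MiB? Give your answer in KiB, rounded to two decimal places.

231.75 MiB = 231.75 × 2^20 bytes = 243,007,488 bytes
1 KiB = 2^10 bytes = 1,024 bytes
243,007,488 / 1,024 = 237,312.00 KiB

237,312.00 KiB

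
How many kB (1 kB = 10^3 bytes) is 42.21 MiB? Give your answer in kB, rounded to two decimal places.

44,260.39 kB

42.21 MiB = 42.21 × 2^20 bytes = 44,260,392.96 bytes
1 kB = 1,000 bytes
44,260,392.96 / 1,000 = 44,260.39 kB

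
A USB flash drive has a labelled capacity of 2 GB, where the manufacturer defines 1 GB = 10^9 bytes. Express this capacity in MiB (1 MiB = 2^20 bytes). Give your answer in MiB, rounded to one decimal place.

2 GB = 2 × 10^9 bytes = 2,000,000,000 bytes
1 MiB = 1,048,576 bytes
2,000,000,000 / 1,048,576 = 1,907.3 MiB

1,907.3 MiB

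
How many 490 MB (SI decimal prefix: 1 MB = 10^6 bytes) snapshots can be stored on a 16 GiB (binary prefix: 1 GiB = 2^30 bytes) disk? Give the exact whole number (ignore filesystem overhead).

Capacity: 16 GiB = 17,179,869,184 bytes
Per item: 490 MB = 490,000,000 bytes
⌊17,179,869,184 / 490,000,000⌋ = 35

35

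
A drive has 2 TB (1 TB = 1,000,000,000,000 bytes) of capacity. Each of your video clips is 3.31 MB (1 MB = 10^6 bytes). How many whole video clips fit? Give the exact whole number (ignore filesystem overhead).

Capacity: 2 TB = 2,000,000,000,000 bytes
Per item: 3.31 MB = 3,310,000 bytes
⌊2,000,000,000,000 / 3,310,000⌋ = 604,229

604,229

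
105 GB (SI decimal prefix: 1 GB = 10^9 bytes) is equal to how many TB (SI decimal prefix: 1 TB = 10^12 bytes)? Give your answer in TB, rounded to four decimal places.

0.1050 TB

105 GB × 1,000,000,000 bytes/GB = 105,000,000,000 bytes
1 TB = 10^12 bytes = 1,000,000,000,000 bytes
105,000,000,000 / 1,000,000,000,000 = 0.1050 TB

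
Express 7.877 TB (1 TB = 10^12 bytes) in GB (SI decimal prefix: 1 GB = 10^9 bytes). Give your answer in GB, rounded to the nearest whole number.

7,877 GB

7.877 TB = 7.877 × 10^12 bytes = 7,877,000,000,000 bytes
1 GB = 1,000,000,000 bytes
7,877,000,000,000 / 1,000,000,000 = 7,877 GB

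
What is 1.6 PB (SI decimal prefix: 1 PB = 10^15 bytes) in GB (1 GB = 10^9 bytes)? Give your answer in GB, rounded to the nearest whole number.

1,600,000 GB

1.6 PB × 1,000,000,000,000,000 bytes/PB = 1,600,000,000,000,000 bytes
1 GB = 1,000,000,000 bytes
1,600,000,000,000,000 / 1,000,000,000 = 1,600,000 GB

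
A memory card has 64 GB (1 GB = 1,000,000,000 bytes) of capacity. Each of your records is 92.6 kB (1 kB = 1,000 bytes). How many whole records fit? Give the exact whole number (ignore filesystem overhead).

691,144

Capacity: 64 GB = 64,000,000,000 bytes
Per item: 92.6 kB = 92,600 bytes
⌊64,000,000,000 / 92,600⌋ = 691,144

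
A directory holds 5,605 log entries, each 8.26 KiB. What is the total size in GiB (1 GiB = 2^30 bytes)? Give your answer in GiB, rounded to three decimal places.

Total = 5,605 × 8.26 KiB = 46297.3 KiB
= 46297.3 × 1,024 bytes = 47,408,435.2 bytes
1 GiB = 1,073,741,824 bytes
47,408,435.2 / 1,073,741,824 = 0.044 GiB

0.044 GiB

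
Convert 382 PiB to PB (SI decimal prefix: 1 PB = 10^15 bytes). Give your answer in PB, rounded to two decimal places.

430.09 PB

382 PiB × 1,125,899,906,842,624 bytes/PiB = 430,093,764,413,882,368 bytes
1 PB = 10^15 bytes = 1,000,000,000,000,000 bytes
430,093,764,413,882,368 / 1,000,000,000,000,000 = 430.09 PB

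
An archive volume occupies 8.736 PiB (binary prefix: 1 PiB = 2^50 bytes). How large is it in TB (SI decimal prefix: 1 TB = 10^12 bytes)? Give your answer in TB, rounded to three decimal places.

8.736 PiB = 8.736 × 2^50 bytes = 9,835,861,586,177,163.264 bytes
1 TB = 1,000,000,000,000 bytes
9,835,861,586,177,163.264 / 1,000,000,000,000 = 9,835.862 TB

9,835.862 TB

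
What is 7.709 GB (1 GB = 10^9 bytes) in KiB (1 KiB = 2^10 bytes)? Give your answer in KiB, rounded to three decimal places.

7,528,320.313 KiB

7.709 GB = 7.709 × 10^9 bytes = 7,709,000,000 bytes
1 KiB = 1,024 bytes
7,709,000,000 / 1,024 = 7,528,320.313 KiB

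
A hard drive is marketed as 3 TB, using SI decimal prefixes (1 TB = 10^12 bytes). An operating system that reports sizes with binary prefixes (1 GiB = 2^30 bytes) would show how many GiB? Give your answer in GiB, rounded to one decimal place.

3 TB = 3 × 10^12 bytes = 3,000,000,000,000 bytes
1 GiB = 1,073,741,824 bytes
3,000,000,000,000 / 1,073,741,824 = 2,794.0 GiB

2,794.0 GiB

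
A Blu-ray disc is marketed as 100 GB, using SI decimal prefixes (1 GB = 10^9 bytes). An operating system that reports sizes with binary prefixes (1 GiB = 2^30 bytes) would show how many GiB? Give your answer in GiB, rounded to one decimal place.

100 GB = 100 × 10^9 bytes = 100,000,000,000 bytes
1 GiB = 1,073,741,824 bytes
100,000,000,000 / 1,073,741,824 = 93.1 GiB

93.1 GiB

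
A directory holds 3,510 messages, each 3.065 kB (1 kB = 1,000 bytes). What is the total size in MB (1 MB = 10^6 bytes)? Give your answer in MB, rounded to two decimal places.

10.76 MB

Total = 3,510 × 3.065 kB = 10758.15 kB
= 10758.15 × 1,000 bytes = 10,758,150 bytes
1 MB = 1,000,000 bytes
10,758,150 / 1,000,000 = 10.76 MB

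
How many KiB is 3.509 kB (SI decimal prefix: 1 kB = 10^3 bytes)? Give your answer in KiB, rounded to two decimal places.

3.43 KiB

3.509 kB = 3.509 × 10^3 bytes = 3,509 bytes
1 KiB = 1,024 bytes
3,509 / 1,024 = 3.43 KiB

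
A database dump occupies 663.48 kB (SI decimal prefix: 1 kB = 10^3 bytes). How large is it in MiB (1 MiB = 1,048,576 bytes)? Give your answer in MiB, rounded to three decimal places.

663.48 kB = 663.48 × 10^3 bytes = 663,480 bytes
1 MiB = 2^20 bytes = 1,048,576 bytes
663,480 / 1,048,576 = 0.633 MiB

0.633 MiB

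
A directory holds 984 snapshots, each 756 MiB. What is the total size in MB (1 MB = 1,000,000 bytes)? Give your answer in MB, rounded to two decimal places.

Total = 984 × 756 MiB = 743,904 MiB
= 743,904 × 1,048,576 bytes = 780,039,880,704 bytes
1 MB = 1,000,000 bytes
780,039,880,704 / 1,000,000 = 780,039.88 MB

780,039.88 MB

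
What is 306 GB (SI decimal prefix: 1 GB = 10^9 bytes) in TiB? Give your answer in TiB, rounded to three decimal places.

306 GB = 306 × 10^9 bytes = 306,000,000,000 bytes
1 TiB = 2^40 bytes = 1,099,511,627,776 bytes
306,000,000,000 / 1,099,511,627,776 = 0.278 TiB

0.278 TiB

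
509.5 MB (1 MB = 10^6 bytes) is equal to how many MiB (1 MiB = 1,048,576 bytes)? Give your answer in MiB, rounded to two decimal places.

509.5 MB = 509.5 × 10^6 bytes = 509,500,000 bytes
1 MiB = 1,048,576 bytes
509,500,000 / 1,048,576 = 485.90 MiB

485.90 MiB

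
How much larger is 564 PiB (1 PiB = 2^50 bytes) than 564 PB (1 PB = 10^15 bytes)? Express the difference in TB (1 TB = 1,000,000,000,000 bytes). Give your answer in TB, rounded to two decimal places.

564 PiB = 564 × 1,125,899,906,842,624 = 635,007,547,459,239,936 bytes
564 PB = 564 × 1,000,000,000,000,000 = 564,000,000,000,000,000 bytes
difference = 71,007,547,459,239,936 bytes
71,007,547,459,239,936 / 1,000,000,000,000 = 71,007.55 TB

71,007.55 TB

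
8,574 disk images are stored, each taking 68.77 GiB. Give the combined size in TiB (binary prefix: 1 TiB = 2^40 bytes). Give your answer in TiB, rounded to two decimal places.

Total = 8,574 × 68.77 GiB = 589633.98 GiB
= 589633.98 × 1,073,741,824 bytes = 633,114,665,177,579.52 bytes
1 TiB = 1,099,511,627,776 bytes
633,114,665,177,579.52 / 1,099,511,627,776 = 575.81 TiB

575.81 TiB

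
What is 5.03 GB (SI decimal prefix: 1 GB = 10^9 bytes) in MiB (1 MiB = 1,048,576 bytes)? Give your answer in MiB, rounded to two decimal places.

4,796.98 MiB

5.03 GB × 1,000,000,000 bytes/GB = 5,030,000,000 bytes
1 MiB = 1,048,576 bytes
5,030,000,000 / 1,048,576 = 4,796.98 MiB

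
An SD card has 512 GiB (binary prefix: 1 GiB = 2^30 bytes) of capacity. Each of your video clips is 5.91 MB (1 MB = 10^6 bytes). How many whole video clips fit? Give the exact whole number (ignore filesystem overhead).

Capacity: 512 GiB = 549,755,813,888 bytes
Per item: 5.91 MB = 5,910,000 bytes
⌊549,755,813,888 / 5,910,000⌋ = 93,021

93,021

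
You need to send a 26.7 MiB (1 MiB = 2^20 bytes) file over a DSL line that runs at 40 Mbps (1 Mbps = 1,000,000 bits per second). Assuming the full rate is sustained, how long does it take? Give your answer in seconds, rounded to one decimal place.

5.6 seconds

26.7 MiB = 27,996,979.2 bytes = 223,975,833.6 bits
40 Mbps = 40,000,000 bits/s
time = 223,975,833.6 / 40,000,000 = 5.6 s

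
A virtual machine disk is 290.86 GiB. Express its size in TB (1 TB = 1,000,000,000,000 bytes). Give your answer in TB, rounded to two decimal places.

290.86 GiB = 290.86 × 2^30 bytes = 312,308,546,928.64 bytes
1 TB = 10^12 bytes = 1,000,000,000,000 bytes
312,308,546,928.64 / 1,000,000,000,000 = 0.31 TB

0.31 TB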